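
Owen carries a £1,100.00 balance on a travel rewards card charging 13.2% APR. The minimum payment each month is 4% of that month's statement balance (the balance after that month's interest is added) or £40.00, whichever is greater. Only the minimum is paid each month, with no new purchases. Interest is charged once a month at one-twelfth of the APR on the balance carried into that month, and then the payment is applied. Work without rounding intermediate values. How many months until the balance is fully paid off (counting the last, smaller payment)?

33 months

Monthly rate r = 13.2%/12 = 1.1% = 0.011.
While 4% of the post-interest balance exceeds £40.00, each month B ← (B·(1+r))·(1 − 0.04), i.e. B shrinks by the factor (1+r)·0.96 = 0.97056.
This holds for months 1–4. Entering month 5 the balance is £976.07; 4% of the post-interest balance is now below £40.00, so the flat £40.00 minimum applies from here.
From month 5 a fixed £40.00 at rate r clears £976.07 in 29 more payments. Total: 4 + 29 = 33 months.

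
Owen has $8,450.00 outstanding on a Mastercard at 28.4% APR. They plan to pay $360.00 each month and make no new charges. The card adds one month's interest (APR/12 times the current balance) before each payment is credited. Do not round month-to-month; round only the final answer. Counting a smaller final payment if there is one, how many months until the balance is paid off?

Monthly rate r = 28.4%/12 = 2.36667% = 0.0236667.
Recurrence: B ← B·(1+r) − $360.00.
Month 1: interest $199.98; balance after payment $8,289.98.
Month 2: interest $196.20; balance after payment $8,126.18.
Closed form: n = −ln(1 − rB₀/P)/ln(1+r) = −ln(0.44449)/ln(1.02367) ≈ 34.664, so the balance reaches zero during payment 35.

35 months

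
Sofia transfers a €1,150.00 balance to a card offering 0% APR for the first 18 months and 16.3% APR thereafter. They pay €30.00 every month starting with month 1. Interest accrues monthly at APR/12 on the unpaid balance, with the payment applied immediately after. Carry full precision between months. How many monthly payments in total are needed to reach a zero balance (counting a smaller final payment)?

42 payments

Promo months 1–18 at r₀ = 0%/12 = 0; months 19+ at r₁ = 16.3%/12 = 0.0135833.
After month 18 (no interest yet): B = €1,150.00 − 18·€30.00 = €610.00.
Then at r₁ with €30.00/mo: n₂ = −ln(1 − r₁·B/P)/ln(1+r₁) ≈ 23.96 → 24 more payments.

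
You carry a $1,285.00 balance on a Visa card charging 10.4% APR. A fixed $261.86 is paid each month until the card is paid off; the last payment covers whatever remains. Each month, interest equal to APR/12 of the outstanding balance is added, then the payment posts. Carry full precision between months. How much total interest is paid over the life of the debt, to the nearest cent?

$33.85

Monthly rate r = 10.4%/12 = 0.866667% = 0.00866667.
Payoff takes n = ⌈−ln(1 − rB₀/P)/ln(1+r)⌉ = ⌈5.036⌉ = 6 payments; the last is $9.55.
Total paid = 5·$261.86 + $9.55 = $1,318.85.
Total interest = total paid − principal = $1,318.85 − $1,285.00 = $33.85.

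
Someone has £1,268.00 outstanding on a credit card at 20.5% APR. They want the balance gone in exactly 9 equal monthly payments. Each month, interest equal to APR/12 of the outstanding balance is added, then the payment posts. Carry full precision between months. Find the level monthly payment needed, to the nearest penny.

£153.19

Monthly rate r = 20.5%/12 = 1.70833% = 0.0170833.
Level-payment amortization: P = B₀·r / (1 − (1+r)^(−n)) = 1268.00·0.0170833 / (1 − 1.01708^(−9)).
Denominator 1 − (1+r)^(−9) = 0.141399453.
P = 21.6617 / 0.141399453 ≈ 153.19.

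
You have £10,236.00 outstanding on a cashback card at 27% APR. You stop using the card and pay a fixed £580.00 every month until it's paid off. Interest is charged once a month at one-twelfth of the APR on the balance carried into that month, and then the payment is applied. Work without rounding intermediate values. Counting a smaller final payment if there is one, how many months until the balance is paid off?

23 payments

Monthly rate r = 27%/12 = 2.25% = 0.0225.
Recurrence: B ← B·(1+r) − £580.00.
Month 1: interest £230.31; balance after payment £9,886.31.
Month 2: interest £222.44; balance after payment £9,528.75.
Closed form: n = −ln(1 − rB₀/P)/ln(1+r) = −ln(0.60291)/ln(1.0225) ≈ 22.740, so the balance reaches zero during payment 23.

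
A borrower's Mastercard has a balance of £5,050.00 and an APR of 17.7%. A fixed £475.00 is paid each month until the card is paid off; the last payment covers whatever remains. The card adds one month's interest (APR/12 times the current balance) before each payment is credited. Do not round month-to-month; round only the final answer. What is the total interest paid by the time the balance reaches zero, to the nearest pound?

£484

Monthly rate r = 17.7%/12 = 1.475% = 0.01475.
Payoff takes n = ⌈−ln(1 − rB₀/P)/ln(1+r)⌉ = ⌈11.649⌉ = 12 payments; the last is £309.13.
Total paid = 11·£475.00 + £309.13 = £5,534.13.
Total interest = total paid − principal = £5,534.13 − £5,050.00 = £484.13.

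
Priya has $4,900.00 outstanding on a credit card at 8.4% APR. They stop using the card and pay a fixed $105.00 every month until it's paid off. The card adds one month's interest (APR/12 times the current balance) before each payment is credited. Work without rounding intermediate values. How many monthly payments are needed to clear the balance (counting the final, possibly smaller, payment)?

Monthly rate r = 8.4%/12 = 0.7% = 0.007.
Recurrence: B ← B·(1+r) − $105.00.
Month 1: interest $34.30; balance after payment $4,829.30.
Month 2: interest $33.81; balance after payment $4,758.11.
Closed form: n = −ln(1 − rB₀/P)/ln(1+r) = −ln(0.67333)/ln(1.007) ≈ 56.700, so the balance reaches zero during payment 57.

57 months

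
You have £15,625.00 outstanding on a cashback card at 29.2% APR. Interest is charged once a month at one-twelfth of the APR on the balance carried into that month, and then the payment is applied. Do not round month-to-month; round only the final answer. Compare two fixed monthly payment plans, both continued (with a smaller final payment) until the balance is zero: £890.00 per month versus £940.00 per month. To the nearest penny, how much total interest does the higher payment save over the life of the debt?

Monthly rate r = 29.2%/12 = 2.43333% = 0.0243333.
At £890.00/mo: n = ⌈−ln(1 − rB₀/P)/ln(1+r)⌉ = 24 payments (last £159.02); total interest = total paid − £15,625.00 = £5,004.02.
At £940.00/mo: 22 payments (last £528.00); total interest £4,643.00.
Interest saved = £5,004.02 − £4,643.00 = £361.02.

£361.02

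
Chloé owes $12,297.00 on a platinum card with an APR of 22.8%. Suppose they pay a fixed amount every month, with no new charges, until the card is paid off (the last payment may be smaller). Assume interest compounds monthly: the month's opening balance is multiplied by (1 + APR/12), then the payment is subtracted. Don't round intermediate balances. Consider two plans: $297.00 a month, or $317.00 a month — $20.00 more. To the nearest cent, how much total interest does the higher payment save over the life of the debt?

Monthly rate r = 22.8%/12 = 1.9% = 0.019.
At $297.00/mo: n = ⌈−ln(1 − rB₀/P)/ln(1+r)⌉ = 83 payments (last $24.88); total interest = total paid − $12,297.00 = $12,081.88.
At $317.00/mo: 71 payments (last $307.40); total interest $10,200.40.
Interest saved = $12,081.88 − $10,200.40 = $1,881.48.

$1,881.48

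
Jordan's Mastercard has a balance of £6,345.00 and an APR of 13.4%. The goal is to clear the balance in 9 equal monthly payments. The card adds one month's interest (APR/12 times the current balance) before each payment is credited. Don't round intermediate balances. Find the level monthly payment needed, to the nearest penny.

Monthly rate r = 13.4%/12 = 1.11667% = 0.0111667.
Level-payment amortization: P = B₀·r / (1 − (1+r)^(−n)) = 6345.00·0.0111667 / (1 − 1.01117^(−9)).
Denominator 1 − (1+r)^(−9) = 0.0951110207.
P = 70.8525 / 0.0951110207 ≈ 744.95.

£744.95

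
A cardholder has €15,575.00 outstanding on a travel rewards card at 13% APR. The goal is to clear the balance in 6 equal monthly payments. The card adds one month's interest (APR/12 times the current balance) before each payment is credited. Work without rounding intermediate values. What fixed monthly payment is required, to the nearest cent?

Monthly rate r = 13%/12 = 1.08333% = 0.0108333.
Level-payment amortization: P = B₀·r / (1 − (1+r)^(−n)) = 15575.00·0.0108333 / (1 − 1.01083^(−6)).
Denominator 1 − (1+r)^(−6) = 0.0626049171.
P = 168.729 / 0.0626049171 ≈ 2695.14.

€2,695.14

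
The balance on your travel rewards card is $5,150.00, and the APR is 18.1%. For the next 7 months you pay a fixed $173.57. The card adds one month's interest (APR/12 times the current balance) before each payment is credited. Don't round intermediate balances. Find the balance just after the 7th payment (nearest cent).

$4,447.62

Monthly rate r = 18.1%/12 = 1.50833% = 0.0150833.
Each month: B ← B·(1+r) − $173.57.
Month 1: interest $77.68; balance after payment $5,054.11.
Month 2: interest $76.23; balance after payment $4,956.77.
Month 3: interest $74.76; balance after payment $4,857.97.
Month 4: interest $73.27; balance after payment $4,757.67.
Month 5: interest $71.76; balance after payment $4,655.86.
Month 6: interest $70.23; balance after payment $4,552.52.
Month 7: interest $68.67; balance after payment $4,447.62.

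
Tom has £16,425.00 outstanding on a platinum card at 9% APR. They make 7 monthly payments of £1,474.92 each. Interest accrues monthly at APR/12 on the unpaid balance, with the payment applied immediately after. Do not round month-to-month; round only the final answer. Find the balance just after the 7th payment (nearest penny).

Monthly rate r = 9%/12 = 0.75% = 0.0075.
Each month: B ← B·(1+r) − £1,474.92.
Month 1: interest £123.19; balance after payment £15,073.27.
Month 2: interest £113.05; balance after payment £13,711.40.
Month 3: interest £102.84; balance after payment £12,339.31.
Month 4: interest £92.54; balance after payment £10,956.94.
Month 5: interest £82.18; balance after payment £9,564.19.
Month 6: interest £71.73; balance after payment £8,161.01.
Month 7: interest £61.21; balance after payment £6,747.29.

£6,747.29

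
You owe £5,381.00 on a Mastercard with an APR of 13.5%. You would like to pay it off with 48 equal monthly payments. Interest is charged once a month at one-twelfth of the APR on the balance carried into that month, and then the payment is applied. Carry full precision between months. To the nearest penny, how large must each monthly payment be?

£145.70

Monthly rate r = 13.5%/12 = 1.125% = 0.01125.
Level-payment amortization: P = B₀·r / (1 − (1+r)^(−n)) = 5381.00·0.01125 / (1 − 1.01125^(−48)).
Denominator 1 − (1+r)^(−48) = 0.415492163.
P = 60.5362 / 0.415492163 ≈ 145.70.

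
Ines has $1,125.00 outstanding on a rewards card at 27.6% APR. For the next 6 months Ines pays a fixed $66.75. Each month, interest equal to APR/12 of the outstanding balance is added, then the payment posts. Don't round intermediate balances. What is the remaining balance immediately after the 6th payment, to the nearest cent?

Monthly rate r = 27.6%/12 = 2.3% = 0.023.
Each month: B ← B·(1+r) − $66.75.
Month 1: interest $25.88; balance after payment $1,084.12.
Month 2: interest $24.93; balance after payment $1,042.31.
Month 3: interest $23.97; balance after payment $999.53.
Month 4: interest $22.99; balance after payment $955.77.
Month 5: interest $21.98; balance after payment $911.01.
Month 6: interest $20.95; balance after payment $865.21.

$865.21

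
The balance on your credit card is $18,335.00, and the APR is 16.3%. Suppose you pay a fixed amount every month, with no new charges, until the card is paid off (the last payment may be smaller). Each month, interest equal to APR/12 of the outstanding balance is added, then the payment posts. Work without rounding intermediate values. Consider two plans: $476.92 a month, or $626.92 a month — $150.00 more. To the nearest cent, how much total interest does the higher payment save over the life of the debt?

Monthly rate r = 16.3%/12 = 1.35833% = 0.0135833.
At $476.92/mo: n = ⌈−ln(1 − rB₀/P)/ln(1+r)⌉ = 55 payments (last $354.54); total interest = total paid − $18,335.00 = $7,773.22.
At $626.92/mo: 38 payments (last $329.54); total interest $5,190.58.
Interest saved = $7,773.22 − $5,190.58 = $2,582.64.

$2,582.64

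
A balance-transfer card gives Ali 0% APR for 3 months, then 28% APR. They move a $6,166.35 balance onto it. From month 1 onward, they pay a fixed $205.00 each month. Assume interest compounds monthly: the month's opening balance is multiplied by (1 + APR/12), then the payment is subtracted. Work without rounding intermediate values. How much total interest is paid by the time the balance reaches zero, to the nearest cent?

Promo months 1–3 at r₀ = 0%/12 = 0; months 4+ at r₁ = 28%/12 = 0.0233333.
After month 3 (no interest yet): B = $6,166.35 − 3·$205.00 = $5,551.35.
Then at r₁ with $205.00/mo: n₂ = −ln(1 − r₁·B/P)/ln(1+r₁) ≈ 43.32 → 44 more payments.
Total paid = 46·$205.00 + $67.07 = $9,497.07; interest = $9,497.07 − $6,166.35 = $3,330.72.

$3,330.72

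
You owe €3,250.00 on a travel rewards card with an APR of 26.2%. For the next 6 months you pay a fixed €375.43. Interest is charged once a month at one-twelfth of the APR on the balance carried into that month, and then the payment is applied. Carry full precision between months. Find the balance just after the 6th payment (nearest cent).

€1,320.50

Monthly rate r = 26.2%/12 = 2.18333% = 0.0218333.
Each month: B ← B·(1+r) − €375.43.
Month 1: interest €70.96; balance after payment €2,945.53.
Month 2: interest €64.31; balance after payment €2,634.41.
Month 3: interest €57.52; balance after payment €2,316.50.
Month 4: interest €50.58; balance after payment €1,991.64.
Month 5: interest €43.48; balance after payment €1,659.70.
Month 6: interest €36.24; balance after payment €1,320.50.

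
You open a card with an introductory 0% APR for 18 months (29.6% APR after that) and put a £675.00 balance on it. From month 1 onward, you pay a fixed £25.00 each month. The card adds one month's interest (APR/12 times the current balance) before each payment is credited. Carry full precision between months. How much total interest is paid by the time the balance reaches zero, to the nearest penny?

Promo months 1–18 at r₀ = 0%/12 = 0; months 19+ at r₁ = 29.6%/12 = 0.0246667.
After month 18 (no interest yet): B = £675.00 − 18·£25.00 = £225.00.
Then at r₁ with £25.00/mo: n₂ = −ln(1 − r₁·B/P)/ln(1+r₁) ≈ 10.30 → 11 more payments.
Total paid = 28·£25.00 + £7.61 = £707.61; interest = £707.61 − £675.00 = £32.61.

£32.61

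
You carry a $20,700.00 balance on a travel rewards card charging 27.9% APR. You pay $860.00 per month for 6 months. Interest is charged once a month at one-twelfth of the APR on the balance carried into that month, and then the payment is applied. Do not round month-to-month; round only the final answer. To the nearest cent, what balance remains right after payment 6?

Monthly rate r = 27.9%/12 = 2.325% = 0.02325.
Each month: B ← B·(1+r) − $860.00.
Month 1: interest $481.27; balance after payment $20,321.28.
Month 2: interest $472.47; balance after payment $19,933.74.
Month 3: interest $463.46; balance after payment $19,537.20.
Month 4: interest $454.24; balance after payment $19,131.44.
Month 5: interest $444.81; balance after payment $18,716.25.
Month 6: interest $435.15; balance after payment $18,291.40.

$18,291.40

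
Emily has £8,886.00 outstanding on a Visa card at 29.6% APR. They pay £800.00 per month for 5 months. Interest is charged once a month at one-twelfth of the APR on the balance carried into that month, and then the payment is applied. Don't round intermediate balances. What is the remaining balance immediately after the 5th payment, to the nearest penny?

Monthly rate r = 29.6%/12 = 2.46667% = 0.0246667.
Each month: B ← B·(1+r) − £800.00.
Month 1: interest £219.19; balance after payment £8,305.19.
Month 2: interest £204.86; balance after payment £7,710.05.
Month 3: interest £190.18; balance after payment £7,100.23.
Month 4: interest £175.14; balance after payment £6,475.37.
Month 5: interest £159.73; balance after payment £5,835.10.

£5,835.10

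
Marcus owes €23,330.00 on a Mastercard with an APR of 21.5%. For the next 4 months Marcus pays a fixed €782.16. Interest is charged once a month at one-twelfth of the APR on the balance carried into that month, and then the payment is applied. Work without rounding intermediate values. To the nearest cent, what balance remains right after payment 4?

Monthly rate r = 21.5%/12 = 1.79167% = 0.0179167.
Each month: B ← B·(1+r) − €782.16.
Month 1: interest €418.00; balance after payment €22,965.84.
Month 2: interest €411.47; balance after payment €22,595.15.
Month 3: interest €404.83; balance after payment €22,217.82.
Month 4: interest €398.07; balance after payment €21,833.73.

€21,833.73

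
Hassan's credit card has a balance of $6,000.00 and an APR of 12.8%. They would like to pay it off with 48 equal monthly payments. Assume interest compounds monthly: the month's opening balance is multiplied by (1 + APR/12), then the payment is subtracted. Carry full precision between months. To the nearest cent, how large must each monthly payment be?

$160.37

Monthly rate r = 12.8%/12 = 1.06667% = 0.0106667.
Level-payment amortization: P = B₀·r / (1 − (1+r)^(−n)) = 6000.00·0.0106667 / (1 − 1.01067^(−48)).
Denominator 1 − (1+r)^(−48) = 0.399077075.
P = 64 / 0.399077075 ≈ 160.37.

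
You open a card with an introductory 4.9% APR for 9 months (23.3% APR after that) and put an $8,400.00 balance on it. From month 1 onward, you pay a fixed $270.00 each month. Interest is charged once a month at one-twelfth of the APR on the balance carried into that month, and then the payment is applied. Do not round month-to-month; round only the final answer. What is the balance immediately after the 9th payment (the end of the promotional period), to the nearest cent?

Promo months 1–9 at r₀ = 4.9%/12 = 0.00408333; months 10+ at r₁ = 23.3%/12 = 0.0194167.
After month 9: iterate B ← B·(1+r₀) − $270.00 for 9 months → $6,243.72.

$6,243.72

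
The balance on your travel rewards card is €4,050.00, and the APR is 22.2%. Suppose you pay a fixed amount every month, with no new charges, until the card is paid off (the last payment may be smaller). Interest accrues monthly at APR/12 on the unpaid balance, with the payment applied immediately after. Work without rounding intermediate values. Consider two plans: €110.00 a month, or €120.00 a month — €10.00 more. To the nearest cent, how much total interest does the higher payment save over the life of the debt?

€448.90

Monthly rate r = 22.2%/12 = 1.85% = 0.0185.
At €110.00/mo: n = ⌈−ln(1 − rB₀/P)/ln(1+r)⌉ = 63 payments (last €39.07); total interest = total paid − €4,050.00 = €2,809.07.
At €120.00/mo: 54 payments (last €50.17); total interest €2,360.17.
Interest saved = €2,809.07 − €2,360.17 = €448.90.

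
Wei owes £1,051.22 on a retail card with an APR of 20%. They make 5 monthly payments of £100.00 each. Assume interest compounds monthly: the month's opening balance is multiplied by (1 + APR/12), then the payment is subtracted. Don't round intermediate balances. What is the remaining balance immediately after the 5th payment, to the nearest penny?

£624.84

Monthly rate r = 20%/12 = 1.66667% = 0.0166667.
Each month: B ← B·(1+r) − £100.00.
Month 1: interest £17.52; balance after payment £968.74.
Month 2: interest £16.15; balance after payment £884.89.
Month 3: interest £14.75; balance after payment £799.63.
Month 4: interest £13.33; balance after payment £712.96.
Month 5: interest £11.88; balance after payment £624.84.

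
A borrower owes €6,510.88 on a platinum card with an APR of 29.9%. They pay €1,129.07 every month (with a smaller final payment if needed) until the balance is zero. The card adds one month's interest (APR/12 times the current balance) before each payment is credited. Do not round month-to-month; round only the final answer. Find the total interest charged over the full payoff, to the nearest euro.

€608

Monthly rate r = 29.9%/12 = 2.49167% = 0.0249167.
Payoff takes n = ⌈−ln(1 − rB₀/P)/ln(1+r)⌉ = ⌈6.303⌉ = 7 payments; the last is €344.63.
Total paid = 6·€1,129.07 + €344.63 = €7,119.05.
Total interest = total paid − principal = €7,119.05 − €6,510.88 = €608.17.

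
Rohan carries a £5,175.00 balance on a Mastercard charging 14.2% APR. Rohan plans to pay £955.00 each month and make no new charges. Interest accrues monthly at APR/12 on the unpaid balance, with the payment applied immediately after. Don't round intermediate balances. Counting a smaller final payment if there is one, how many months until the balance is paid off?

Monthly rate r = 14.2%/12 = 1.18333% = 0.0118333.
Recurrence: B ← B·(1+r) − £955.00.
Month 1: interest £61.24; balance after payment £4,281.24.
Month 2: interest £50.66; balance after payment £3,376.90.
Month 3: interest £39.96; balance after payment £2,461.86.
Month 4: interest £29.13; balance after payment £1,535.99.
Month 5: interest £18.18; balance after payment £599.17.
Month 6: interest £7.09; balance after payment £0.00.

6 months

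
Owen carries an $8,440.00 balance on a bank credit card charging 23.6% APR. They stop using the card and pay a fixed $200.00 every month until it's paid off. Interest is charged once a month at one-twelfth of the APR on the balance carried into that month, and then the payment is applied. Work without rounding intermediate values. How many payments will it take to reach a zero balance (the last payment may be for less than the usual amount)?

91 months

Monthly rate r = 23.6%/12 = 1.96667% = 0.0196667.
Recurrence: B ← B·(1+r) − $200.00.
Month 1: interest $165.99; balance after payment $8,405.99.
Month 2: interest $165.32; balance after payment $8,371.30.
Closed form: n = −ln(1 − rB₀/P)/ln(1+r) = −ln(0.17007)/ln(1.01967) ≈ 90.962, so the balance reaches zero during payment 91.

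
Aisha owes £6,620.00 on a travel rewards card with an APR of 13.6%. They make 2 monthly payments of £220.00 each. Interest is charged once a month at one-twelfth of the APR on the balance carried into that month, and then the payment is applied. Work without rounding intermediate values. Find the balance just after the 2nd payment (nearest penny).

Monthly rate r = 13.6%/12 = 1.13333% = 0.0113333.
Each month: B ← B·(1+r) − £220.00.
Month 1: interest £75.03; balance after payment £6,475.03.
Month 2: interest £73.38; balance after payment £6,328.41.

£6,328.41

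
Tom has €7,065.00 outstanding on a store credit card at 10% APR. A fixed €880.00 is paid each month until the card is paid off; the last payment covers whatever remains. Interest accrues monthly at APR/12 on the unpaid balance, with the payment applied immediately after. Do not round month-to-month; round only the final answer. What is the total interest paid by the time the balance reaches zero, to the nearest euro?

€279

Monthly rate r = 10%/12 = 0.833333% = 0.00833333.
Payoff takes n = ⌈−ln(1 − rB₀/P)/ln(1+r)⌉ = ⌈8.344⌉ = 9 payments; the last is €303.69.
Total paid = 8·€880.00 + €303.69 = €7,343.69.
Total interest = total paid − principal = €7,343.69 − €7,065.00 = €278.69.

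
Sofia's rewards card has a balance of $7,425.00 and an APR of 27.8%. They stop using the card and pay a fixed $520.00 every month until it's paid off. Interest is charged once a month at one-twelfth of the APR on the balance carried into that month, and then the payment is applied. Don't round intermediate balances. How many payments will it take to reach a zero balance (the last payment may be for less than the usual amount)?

18 payments

Monthly rate r = 27.8%/12 = 2.31667% = 0.0231667.
Recurrence: B ← B·(1+r) − $520.00.
Month 1: interest $172.01; balance after payment $7,077.01.
Month 2: interest $163.95; balance after payment $6,720.96.
Closed form: n = −ln(1 − rB₀/P)/ln(1+r) = −ln(0.66921)/ln(1.02317) ≈ 17.538, so the balance reaches zero during payment 18.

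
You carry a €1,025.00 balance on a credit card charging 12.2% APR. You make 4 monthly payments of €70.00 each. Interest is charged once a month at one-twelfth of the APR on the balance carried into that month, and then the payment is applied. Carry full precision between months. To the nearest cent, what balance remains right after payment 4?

€783.02

Monthly rate r = 12.2%/12 = 1.01667% = 0.0101667.
Each month: B ← B·(1+r) − €70.00.
Month 1: interest €10.42; balance after payment €965.42.
Month 2: interest €9.82; balance after payment €905.24.
Month 3: interest €9.20; balance after payment €844.44.
Month 4: interest €8.59; balance after payment €783.02.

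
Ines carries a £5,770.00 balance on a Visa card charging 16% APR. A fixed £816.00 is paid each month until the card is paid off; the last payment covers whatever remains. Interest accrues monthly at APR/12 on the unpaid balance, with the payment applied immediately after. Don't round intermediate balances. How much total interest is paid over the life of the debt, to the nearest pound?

£332

Monthly rate r = 16%/12 = 1.33333% = 0.0133333.
Payoff takes n = ⌈−ln(1 − rB₀/P)/ln(1+r)⌉ = ⌈7.476⌉ = 8 payments; the last is £390.07.
Total paid = 7·£816.00 + £390.07 = £6,102.07.
Total interest = total paid − principal = £6,102.07 − £5,770.00 = £332.07.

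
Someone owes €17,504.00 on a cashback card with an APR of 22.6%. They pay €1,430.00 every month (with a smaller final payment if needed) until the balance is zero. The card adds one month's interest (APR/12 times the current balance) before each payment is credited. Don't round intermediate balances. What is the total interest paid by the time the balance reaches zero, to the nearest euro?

Monthly rate r = 22.6%/12 = 1.88333% = 0.0188333.
Payoff takes n = ⌈−ln(1 − rB₀/P)/ln(1+r)⌉ = ⌈14.045⌉ = 15 payments; the last is €64.91.
Total paid = 14·€1,430.00 + €64.91 = €20,084.91.
Total interest = total paid − principal = €20,084.91 − €17,504.00 = €2,580.91.

€2,581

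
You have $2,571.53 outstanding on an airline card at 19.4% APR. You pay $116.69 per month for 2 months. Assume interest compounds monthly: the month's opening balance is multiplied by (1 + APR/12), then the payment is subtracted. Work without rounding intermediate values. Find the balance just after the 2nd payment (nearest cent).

$2,420.08

Monthly rate r = 19.4%/12 = 1.61667% = 0.0161667.
Each month: B ← B·(1+r) − $116.69.
Month 1: interest $41.57; balance after payment $2,496.41.
Month 2: interest $40.36; balance after payment $2,420.08.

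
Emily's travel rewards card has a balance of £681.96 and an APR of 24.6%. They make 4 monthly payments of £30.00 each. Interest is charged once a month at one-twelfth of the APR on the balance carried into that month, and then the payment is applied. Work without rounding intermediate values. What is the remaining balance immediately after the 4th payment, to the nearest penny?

Monthly rate r = 24.6%/12 = 2.05% = 0.0205.
Each month: B ← B·(1+r) − £30.00.
Month 1: interest £13.98; balance after payment £665.94.
Month 2: interest £13.65; balance after payment £649.59.
Month 3: interest £13.32; balance after payment £632.91.
Month 4: interest £12.97; balance after payment £615.88.

£615.88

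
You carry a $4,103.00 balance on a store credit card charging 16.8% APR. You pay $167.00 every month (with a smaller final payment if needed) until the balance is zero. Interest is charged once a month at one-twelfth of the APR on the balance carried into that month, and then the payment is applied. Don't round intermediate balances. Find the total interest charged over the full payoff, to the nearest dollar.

Monthly rate r = 16.8%/12 = 1.4% = 0.014.
Payoff takes n = ⌈−ln(1 − rB₀/P)/ln(1+r)⌉ = ⌈30.320⌉ = 31 payments; the last is $53.74.
Total paid = 30·$167.00 + $53.74 = $5,063.74.
Total interest = total paid − principal = $5,063.74 − $4,103.00 = $960.74.

$961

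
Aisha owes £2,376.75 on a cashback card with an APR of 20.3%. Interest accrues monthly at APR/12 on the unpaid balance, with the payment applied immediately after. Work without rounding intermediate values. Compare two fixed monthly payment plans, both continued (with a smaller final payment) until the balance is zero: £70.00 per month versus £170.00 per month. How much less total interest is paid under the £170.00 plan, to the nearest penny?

£829.69

Monthly rate r = 20.3%/12 = 1.69167% = 0.0169167.
At £70.00/mo: n = ⌈−ln(1 − rB₀/P)/ln(1+r)⌉ = 51 payments (last £64.52); total interest = total paid − £2,376.75 = £1,187.77.
At £170.00/mo: 17 payments (last £14.83); total interest £358.08.
Interest saved = £1,187.77 − £358.08 = £829.69.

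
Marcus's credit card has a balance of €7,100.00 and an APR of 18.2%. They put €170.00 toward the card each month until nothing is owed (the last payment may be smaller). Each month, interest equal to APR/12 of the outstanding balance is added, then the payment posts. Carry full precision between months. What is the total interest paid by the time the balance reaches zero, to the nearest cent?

€4,234.17

Monthly rate r = 18.2%/12 = 1.51667% = 0.0151667.
Payoff takes n = ⌈−ln(1 − rB₀/P)/ln(1+r)⌉ = ⌈66.670⌉ = 67 payments; the last is €114.17.
Total paid = 66·€170.00 + €114.17 = €11,334.17.
Total interest = total paid − principal = €11,334.17 − €7,100.00 = €4,234.17.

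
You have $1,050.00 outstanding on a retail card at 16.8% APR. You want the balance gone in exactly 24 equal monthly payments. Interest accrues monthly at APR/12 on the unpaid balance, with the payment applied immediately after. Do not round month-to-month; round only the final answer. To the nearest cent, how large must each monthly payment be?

Monthly rate r = 16.8%/12 = 1.4% = 0.014.
Level-payment amortization: P = B₀·r / (1 − (1+r)^(−n)) = 1050.00·0.014 / (1 − 1.014^(−24)).
Denominator 1 − (1+r)^(−24) = 0.283709683.
P = 14.7 / 0.283709683 ≈ 51.81.

$51.81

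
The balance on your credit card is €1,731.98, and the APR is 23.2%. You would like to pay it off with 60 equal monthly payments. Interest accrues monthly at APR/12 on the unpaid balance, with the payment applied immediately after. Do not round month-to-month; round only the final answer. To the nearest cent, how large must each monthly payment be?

€49.02

Monthly rate r = 23.2%/12 = 1.93333% = 0.0193333.
Level-payment amortization: P = B₀·r / (1 − (1+r)^(−n)) = 1731.98·0.0193333 / (1 − 1.01933^(−60)).
Denominator 1 − (1+r)^(−60) = 0.683023972.
P = 33.4849 / 0.683023972 ≈ 49.02.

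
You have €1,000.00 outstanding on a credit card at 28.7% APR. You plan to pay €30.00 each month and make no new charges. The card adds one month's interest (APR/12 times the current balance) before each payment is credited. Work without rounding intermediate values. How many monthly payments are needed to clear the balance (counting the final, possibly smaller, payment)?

68 months

Monthly rate r = 28.7%/12 = 2.39167% = 0.0239167.
Recurrence: B ← B·(1+r) − €30.00.
Month 1: interest €23.92; balance after payment €993.92.
Month 2: interest €23.77; balance after payment €987.69.
Closed form: n = −ln(1 − rB₀/P)/ln(1+r) = −ln(0.20278)/ln(1.02392) ≈ 67.512, so the balance reaches zero during payment 68.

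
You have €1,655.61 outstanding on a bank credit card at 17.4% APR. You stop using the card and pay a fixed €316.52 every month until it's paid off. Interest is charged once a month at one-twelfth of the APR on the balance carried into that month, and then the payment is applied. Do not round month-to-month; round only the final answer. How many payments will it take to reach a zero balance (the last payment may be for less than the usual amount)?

Monthly rate r = 17.4%/12 = 1.45% = 0.0145.
Recurrence: B ← B·(1+r) − €316.52.
Month 1: interest €24.01; balance after payment €1,363.10.
Month 2: interest €19.76; balance after payment €1,066.34.
Month 3: interest €15.46; balance after payment €765.28.
Month 4: interest €11.10; balance after payment €459.86.
Month 5: interest €6.67; balance after payment €150.01.
Month 6: interest €2.18; balance after payment €0.00.

6 payments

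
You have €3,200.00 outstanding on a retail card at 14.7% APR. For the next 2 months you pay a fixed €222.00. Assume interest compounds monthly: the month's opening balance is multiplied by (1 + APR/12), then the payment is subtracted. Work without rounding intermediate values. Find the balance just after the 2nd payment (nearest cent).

Monthly rate r = 14.7%/12 = 1.225% = 0.01225.
Each month: B ← B·(1+r) − €222.00.
Month 1: interest €39.20; balance after payment €3,017.20.
Month 2: interest €36.96; balance after payment €2,832.16.

€2,832.16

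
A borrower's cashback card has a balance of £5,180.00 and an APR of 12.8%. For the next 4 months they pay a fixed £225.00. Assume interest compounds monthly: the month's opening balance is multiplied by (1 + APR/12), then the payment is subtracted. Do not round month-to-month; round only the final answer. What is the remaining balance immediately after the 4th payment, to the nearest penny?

£4,490.07

Monthly rate r = 12.8%/12 = 1.06667% = 0.0106667.
Each month: B ← B·(1+r) − £225.00.
Month 1: interest £55.25; balance after payment £5,010.25.
Month 2: interest £53.44; balance after payment £4,838.70.
Month 3: interest £51.61; balance after payment £4,665.31.
Month 4: interest £49.76; balance after payment £4,490.07.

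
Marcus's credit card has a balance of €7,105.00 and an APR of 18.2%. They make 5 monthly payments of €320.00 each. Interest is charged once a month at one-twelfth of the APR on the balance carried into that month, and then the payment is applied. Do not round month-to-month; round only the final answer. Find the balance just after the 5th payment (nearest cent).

€6,011.11

Monthly rate r = 18.2%/12 = 1.51667% = 0.0151667.
Each month: B ← B·(1+r) − €320.00.
Month 1: interest €107.76; balance after payment €6,892.76.
Month 2: interest €104.54; balance after payment €6,677.30.
Month 3: interest €101.27; balance after payment €6,458.57.
Month 4: interest €97.96; balance after payment €6,236.53.
Month 5: interest €94.59; balance after payment €6,011.11.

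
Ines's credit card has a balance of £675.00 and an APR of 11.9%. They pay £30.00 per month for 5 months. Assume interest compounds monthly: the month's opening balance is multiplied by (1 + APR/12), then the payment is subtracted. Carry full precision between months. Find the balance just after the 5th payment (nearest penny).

Monthly rate r = 11.9%/12 = 0.991667% = 0.00991667.
Each month: B ← B·(1+r) − £30.00.
Month 1: interest £6.69; balance after payment £651.69.
Month 2: interest £6.46; balance after payment £628.16.
Month 3: interest £6.23; balance after payment £604.39.
Month 4: interest £5.99; balance after payment £580.38.
Month 5: interest £5.76; balance after payment £556.13.

£556.13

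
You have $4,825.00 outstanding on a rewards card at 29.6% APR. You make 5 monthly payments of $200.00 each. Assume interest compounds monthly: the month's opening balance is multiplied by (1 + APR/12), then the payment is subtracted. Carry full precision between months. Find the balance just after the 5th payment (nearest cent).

$4,399.61

Monthly rate r = 29.6%/12 = 2.46667% = 0.0246667.
Each month: B ← B·(1+r) − $200.00.
Month 1: interest $119.02; balance after payment $4,744.02.
Month 2: interest $117.02; balance after payment $4,661.04.
Month 3: interest $114.97; balance after payment $4,576.01.
Month 4: interest $112.87; balance after payment $4,488.88.
Month 5: interest $110.73; balance after payment $4,399.61.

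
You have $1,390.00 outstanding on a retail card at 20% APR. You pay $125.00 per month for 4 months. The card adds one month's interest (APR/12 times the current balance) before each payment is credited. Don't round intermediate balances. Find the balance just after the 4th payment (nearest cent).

$972.37

Monthly rate r = 20%/12 = 1.66667% = 0.0166667.
Each month: B ← B·(1+r) − $125.00.
Month 1: interest $23.17; balance after payment $1,288.17.
Month 2: interest $21.47; balance after payment $1,184.64.
Month 3: interest $19.74; balance after payment $1,079.38.
Month 4: interest $17.99; balance after payment $972.37.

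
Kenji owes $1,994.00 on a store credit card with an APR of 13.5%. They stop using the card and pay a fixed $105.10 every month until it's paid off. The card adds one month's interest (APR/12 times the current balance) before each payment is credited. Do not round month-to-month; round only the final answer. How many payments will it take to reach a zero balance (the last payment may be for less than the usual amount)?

22 months

Monthly rate r = 13.5%/12 = 1.125% = 0.01125.
Recurrence: B ← B·(1+r) − $105.10.
Month 1: interest $22.43; balance after payment $1,911.33.
Month 2: interest $21.50; balance after payment $1,827.73.
Closed form: n = −ln(1 − rB₀/P)/ln(1+r) = −ln(0.78656)/ln(1.01125) ≈ 21.461, so the balance reaches zero during payment 22.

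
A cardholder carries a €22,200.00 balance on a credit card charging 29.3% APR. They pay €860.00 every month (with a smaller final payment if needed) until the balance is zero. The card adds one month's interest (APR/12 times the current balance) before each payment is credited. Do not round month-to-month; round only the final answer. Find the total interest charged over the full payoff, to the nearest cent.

€13,275.17

Monthly rate r = 29.3%/12 = 2.44167% = 0.0244167.
Payoff takes n = ⌈−ln(1 − rB₀/P)/ln(1+r)⌉ = ⌈41.248⌉ = 42 payments; the last is €215.17.
Total paid = 41·€860.00 + €215.17 = €35,475.17.
Total interest = total paid − principal = €35,475.17 − €22,200.00 = €13,275.17.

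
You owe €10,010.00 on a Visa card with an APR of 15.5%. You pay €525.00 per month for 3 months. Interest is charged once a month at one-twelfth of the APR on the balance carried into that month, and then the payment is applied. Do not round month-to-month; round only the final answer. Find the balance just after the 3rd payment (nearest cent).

Monthly rate r = 15.5%/12 = 1.29167% = 0.0129167.
Each month: B ← B·(1+r) − €525.00.
Month 1: interest €129.30; balance after payment €9,614.30.
Month 2: interest €124.18; balance after payment €9,213.48.
Month 3: interest €119.01; balance after payment €8,807.49.

€8,807.49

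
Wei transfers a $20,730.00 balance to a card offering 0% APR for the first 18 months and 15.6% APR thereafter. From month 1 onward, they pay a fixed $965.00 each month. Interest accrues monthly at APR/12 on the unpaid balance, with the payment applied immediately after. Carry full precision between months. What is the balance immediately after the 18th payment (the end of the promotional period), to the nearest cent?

Promo months 1–18 at r₀ = 0%/12 = 0; months 19+ at r₁ = 15.6%/12 = 0.013.
After month 18 (no interest yet): B = $20,730.00 − 18·$965.00 = $3,360.00.

$3,360.00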